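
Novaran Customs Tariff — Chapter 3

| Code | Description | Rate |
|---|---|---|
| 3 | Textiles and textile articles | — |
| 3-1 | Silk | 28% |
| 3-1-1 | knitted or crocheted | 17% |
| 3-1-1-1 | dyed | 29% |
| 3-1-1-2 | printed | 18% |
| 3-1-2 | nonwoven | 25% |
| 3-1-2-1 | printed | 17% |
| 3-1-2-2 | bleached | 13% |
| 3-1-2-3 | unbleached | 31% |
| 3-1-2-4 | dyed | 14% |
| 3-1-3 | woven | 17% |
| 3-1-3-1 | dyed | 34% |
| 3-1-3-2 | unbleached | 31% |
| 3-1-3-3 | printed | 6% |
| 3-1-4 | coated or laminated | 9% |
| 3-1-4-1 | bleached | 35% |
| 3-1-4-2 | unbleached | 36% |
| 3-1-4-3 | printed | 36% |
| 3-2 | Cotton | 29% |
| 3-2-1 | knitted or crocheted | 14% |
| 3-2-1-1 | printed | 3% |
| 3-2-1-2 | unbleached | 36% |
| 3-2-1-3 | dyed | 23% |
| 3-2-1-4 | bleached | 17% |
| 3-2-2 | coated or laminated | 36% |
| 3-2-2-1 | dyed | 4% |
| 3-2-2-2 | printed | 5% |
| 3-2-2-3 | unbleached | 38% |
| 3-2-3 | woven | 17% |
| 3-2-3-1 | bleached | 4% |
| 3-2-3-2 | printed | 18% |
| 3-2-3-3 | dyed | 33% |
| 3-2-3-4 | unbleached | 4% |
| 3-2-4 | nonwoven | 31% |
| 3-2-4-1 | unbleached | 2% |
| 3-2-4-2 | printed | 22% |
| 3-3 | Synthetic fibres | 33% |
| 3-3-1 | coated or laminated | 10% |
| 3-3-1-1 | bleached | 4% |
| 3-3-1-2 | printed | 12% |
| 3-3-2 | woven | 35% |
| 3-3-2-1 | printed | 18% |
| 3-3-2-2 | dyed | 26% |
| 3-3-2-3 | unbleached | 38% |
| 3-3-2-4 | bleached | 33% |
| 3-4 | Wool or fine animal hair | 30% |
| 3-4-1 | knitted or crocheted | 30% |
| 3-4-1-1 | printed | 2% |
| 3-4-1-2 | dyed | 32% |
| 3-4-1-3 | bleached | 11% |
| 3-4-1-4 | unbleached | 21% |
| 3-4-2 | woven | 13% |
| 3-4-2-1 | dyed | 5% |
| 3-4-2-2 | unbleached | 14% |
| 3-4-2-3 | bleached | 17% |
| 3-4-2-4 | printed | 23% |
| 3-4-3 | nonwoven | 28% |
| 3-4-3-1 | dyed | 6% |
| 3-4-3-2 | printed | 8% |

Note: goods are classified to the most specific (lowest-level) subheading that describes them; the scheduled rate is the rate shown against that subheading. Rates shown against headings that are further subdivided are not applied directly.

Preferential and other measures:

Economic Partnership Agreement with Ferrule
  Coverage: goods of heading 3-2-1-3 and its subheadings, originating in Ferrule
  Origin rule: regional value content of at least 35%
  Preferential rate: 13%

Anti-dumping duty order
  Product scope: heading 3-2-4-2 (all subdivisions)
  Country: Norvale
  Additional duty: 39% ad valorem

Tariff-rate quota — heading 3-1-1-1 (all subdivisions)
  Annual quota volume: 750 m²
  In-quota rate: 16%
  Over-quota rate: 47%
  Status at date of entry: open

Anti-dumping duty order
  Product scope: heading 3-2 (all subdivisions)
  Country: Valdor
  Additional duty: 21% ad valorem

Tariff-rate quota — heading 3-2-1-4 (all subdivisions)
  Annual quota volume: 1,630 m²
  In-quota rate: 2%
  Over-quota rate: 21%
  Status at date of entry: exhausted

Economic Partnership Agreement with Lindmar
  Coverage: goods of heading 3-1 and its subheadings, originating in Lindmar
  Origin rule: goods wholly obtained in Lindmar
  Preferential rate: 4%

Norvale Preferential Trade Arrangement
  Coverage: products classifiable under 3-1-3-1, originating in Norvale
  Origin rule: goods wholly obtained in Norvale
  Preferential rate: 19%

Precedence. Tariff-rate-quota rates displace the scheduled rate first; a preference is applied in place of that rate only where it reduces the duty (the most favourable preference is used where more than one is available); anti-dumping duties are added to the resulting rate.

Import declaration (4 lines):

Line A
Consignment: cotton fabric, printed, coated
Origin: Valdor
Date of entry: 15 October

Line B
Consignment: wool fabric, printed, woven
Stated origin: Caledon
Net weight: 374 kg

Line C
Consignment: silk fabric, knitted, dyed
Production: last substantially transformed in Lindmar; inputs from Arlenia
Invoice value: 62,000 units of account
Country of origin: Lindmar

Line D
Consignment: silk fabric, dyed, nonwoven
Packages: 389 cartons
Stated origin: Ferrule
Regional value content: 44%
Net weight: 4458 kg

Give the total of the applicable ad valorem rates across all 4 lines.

79%

Line A: cotton → 3-2; coated → 3-2-2; printed → 3-2-2-2. Scheduled 5%. anti-dumping (Valdor, 3-2): +21%; total 5% + 21% = 26%. → 26%.
Line B: wool → 3-4; woven → 3-4-2; printed → 3-4-2-4. Scheduled 23%. No special measure applies. → 23%.
Line C: silk → 3-1; knitted → 3-1-1; dyed → 3-1-1-1. Scheduled 29%. quota on 3-1-1-1 open → in-quota 16%; Lindmar agreement on 3-1: not wholly obtained. → 16%.
Line D: silk → 3-1; nonwoven → 3-1-2; dyed → 3-1-2-4. Scheduled 14%. Ferrule agreement on 3-2-1-3: 3-1-2-4 not covered. → 14%.
Sum: 26% + 23% + 16% + 14% = 79%.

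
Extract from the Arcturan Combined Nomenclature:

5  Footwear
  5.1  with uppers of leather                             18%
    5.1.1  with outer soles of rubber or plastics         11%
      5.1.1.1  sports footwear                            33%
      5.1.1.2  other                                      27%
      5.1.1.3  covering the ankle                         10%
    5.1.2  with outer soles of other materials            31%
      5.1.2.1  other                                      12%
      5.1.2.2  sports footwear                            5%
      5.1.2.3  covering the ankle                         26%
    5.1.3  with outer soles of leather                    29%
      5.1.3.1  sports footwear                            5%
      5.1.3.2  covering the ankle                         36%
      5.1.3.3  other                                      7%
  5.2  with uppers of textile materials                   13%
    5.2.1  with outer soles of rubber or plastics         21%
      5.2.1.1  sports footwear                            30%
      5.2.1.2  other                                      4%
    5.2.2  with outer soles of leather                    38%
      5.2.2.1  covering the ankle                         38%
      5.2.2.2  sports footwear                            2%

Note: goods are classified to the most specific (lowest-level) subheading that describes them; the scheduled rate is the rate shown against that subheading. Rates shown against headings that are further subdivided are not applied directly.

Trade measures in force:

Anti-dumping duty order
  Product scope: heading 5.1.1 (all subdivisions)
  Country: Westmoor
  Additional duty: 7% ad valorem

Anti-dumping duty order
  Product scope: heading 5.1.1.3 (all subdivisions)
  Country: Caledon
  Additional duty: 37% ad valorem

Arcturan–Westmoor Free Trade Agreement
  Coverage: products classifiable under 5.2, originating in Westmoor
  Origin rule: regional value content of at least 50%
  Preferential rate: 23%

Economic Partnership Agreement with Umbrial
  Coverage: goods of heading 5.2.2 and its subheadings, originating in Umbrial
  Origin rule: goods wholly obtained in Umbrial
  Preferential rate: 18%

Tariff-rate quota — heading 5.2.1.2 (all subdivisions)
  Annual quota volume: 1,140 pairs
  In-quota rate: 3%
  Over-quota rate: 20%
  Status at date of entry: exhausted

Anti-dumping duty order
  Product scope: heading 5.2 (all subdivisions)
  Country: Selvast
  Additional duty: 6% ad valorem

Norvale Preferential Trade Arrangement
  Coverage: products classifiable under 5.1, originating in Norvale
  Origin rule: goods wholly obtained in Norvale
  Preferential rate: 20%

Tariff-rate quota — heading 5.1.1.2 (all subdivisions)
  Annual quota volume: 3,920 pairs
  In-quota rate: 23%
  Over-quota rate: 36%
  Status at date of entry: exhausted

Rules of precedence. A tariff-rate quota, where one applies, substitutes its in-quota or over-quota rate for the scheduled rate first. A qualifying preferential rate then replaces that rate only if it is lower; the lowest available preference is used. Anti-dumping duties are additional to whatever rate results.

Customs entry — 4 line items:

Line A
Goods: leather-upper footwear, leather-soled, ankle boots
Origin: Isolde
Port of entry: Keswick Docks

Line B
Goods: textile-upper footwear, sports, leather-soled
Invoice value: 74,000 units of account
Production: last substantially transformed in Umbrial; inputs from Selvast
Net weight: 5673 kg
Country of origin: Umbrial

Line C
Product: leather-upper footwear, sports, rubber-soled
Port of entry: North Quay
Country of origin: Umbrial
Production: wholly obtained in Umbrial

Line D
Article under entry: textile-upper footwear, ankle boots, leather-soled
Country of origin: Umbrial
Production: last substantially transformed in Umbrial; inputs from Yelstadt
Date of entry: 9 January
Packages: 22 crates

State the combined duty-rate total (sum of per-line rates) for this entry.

Line A: leather-upper → 5.1; leather-soled → 5.1.3; ankle boots → 5.1.3.2. Scheduled 36%. No special measure applies. → 36%.
Line B: textile-upper → 5.2; leather-soled → 5.2.2; sports → 5.2.2.2. Scheduled 2%. Umbrial agreement on 5.2.2: not wholly obtained. → 2%.
Line C: leather-upper → 5.1; rubber-soled → 5.1.1; sports → 5.1.1.1. Scheduled 33%. Umbrial agreement on 5.2.2: 5.1.1.1 not covered. → 33%.
Line D: textile-upper → 5.2; leather-soled → 5.2.2; ankle boots → 5.2.2.1. Scheduled 38%. Umbrial agreement on 5.2.2: not wholly obtained. → 38%.
Sum: 36% + 2% + 33% + 38% = 109%.

109%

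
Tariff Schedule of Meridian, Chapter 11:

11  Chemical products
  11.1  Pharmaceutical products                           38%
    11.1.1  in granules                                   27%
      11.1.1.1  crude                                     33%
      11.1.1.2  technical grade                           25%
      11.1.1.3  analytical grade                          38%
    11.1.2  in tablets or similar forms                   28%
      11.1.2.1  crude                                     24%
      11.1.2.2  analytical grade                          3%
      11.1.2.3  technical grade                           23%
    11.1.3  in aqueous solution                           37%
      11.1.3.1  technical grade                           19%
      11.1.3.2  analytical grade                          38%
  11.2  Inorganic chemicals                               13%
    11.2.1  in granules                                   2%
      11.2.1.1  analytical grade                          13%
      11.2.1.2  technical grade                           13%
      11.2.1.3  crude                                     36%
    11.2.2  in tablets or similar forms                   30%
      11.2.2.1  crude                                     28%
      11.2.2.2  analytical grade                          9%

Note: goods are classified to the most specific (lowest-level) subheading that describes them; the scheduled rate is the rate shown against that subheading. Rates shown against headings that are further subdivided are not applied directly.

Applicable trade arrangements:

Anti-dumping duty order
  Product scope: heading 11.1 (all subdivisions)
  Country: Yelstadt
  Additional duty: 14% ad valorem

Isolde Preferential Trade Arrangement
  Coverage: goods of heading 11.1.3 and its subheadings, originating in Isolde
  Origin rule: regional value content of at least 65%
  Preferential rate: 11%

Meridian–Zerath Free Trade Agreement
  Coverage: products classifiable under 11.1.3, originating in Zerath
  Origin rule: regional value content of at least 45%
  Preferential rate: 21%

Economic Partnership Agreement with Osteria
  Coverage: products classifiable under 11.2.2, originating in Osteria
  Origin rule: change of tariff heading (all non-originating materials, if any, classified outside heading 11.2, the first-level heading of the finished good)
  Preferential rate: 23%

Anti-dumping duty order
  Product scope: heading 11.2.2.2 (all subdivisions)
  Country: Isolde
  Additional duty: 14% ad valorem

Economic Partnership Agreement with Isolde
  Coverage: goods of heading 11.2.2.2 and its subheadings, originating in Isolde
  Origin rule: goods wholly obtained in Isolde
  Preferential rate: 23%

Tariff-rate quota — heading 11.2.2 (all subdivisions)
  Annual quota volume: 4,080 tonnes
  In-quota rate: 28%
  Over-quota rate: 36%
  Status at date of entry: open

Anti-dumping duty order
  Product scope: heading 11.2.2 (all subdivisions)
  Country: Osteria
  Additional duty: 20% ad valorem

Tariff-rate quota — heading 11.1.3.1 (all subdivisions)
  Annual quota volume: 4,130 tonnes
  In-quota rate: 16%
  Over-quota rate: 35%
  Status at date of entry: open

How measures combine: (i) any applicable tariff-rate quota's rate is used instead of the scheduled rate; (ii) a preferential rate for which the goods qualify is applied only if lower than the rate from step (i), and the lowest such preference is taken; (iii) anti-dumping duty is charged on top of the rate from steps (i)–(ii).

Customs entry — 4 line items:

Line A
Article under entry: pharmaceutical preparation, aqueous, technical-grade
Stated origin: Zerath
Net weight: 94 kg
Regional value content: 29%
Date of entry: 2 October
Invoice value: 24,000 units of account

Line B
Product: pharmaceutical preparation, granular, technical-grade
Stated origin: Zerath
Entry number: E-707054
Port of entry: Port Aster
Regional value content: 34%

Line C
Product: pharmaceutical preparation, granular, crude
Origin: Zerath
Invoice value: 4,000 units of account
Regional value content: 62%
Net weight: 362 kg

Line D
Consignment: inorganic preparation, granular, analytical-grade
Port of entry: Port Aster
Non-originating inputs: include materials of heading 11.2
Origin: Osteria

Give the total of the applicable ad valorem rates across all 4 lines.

Line A: pharmaceutical → 11.1; aqueous → 11.1.3; technical-grade → 11.1.3.1. Scheduled 19%. quota on 11.1.3.1 open → in-quota 16%; Zerath agreement on 11.1.3: RVC < 45%. → 16%.
Line B: pharmaceutical → 11.1; granular → 11.1.1; technical-grade → 11.1.1.2. Scheduled 25%. Zerath agreement on 11.1.3: 11.1.1.2 not covered. → 25%.
Line C: pharmaceutical → 11.1; granular → 11.1.1; crude → 11.1.1.1. Scheduled 33%. Zerath agreement on 11.1.3: 11.1.1.1 not covered. → 33%.
Line D: inorganic → 11.2; granular → 11.2.1; analytical-grade → 11.2.1.1. Scheduled 13%. Osteria agreement on 11.2.2: 11.2.1.1 not covered. → 13%.
Sum: 16% + 25% + 33% + 13% = 87%.

87%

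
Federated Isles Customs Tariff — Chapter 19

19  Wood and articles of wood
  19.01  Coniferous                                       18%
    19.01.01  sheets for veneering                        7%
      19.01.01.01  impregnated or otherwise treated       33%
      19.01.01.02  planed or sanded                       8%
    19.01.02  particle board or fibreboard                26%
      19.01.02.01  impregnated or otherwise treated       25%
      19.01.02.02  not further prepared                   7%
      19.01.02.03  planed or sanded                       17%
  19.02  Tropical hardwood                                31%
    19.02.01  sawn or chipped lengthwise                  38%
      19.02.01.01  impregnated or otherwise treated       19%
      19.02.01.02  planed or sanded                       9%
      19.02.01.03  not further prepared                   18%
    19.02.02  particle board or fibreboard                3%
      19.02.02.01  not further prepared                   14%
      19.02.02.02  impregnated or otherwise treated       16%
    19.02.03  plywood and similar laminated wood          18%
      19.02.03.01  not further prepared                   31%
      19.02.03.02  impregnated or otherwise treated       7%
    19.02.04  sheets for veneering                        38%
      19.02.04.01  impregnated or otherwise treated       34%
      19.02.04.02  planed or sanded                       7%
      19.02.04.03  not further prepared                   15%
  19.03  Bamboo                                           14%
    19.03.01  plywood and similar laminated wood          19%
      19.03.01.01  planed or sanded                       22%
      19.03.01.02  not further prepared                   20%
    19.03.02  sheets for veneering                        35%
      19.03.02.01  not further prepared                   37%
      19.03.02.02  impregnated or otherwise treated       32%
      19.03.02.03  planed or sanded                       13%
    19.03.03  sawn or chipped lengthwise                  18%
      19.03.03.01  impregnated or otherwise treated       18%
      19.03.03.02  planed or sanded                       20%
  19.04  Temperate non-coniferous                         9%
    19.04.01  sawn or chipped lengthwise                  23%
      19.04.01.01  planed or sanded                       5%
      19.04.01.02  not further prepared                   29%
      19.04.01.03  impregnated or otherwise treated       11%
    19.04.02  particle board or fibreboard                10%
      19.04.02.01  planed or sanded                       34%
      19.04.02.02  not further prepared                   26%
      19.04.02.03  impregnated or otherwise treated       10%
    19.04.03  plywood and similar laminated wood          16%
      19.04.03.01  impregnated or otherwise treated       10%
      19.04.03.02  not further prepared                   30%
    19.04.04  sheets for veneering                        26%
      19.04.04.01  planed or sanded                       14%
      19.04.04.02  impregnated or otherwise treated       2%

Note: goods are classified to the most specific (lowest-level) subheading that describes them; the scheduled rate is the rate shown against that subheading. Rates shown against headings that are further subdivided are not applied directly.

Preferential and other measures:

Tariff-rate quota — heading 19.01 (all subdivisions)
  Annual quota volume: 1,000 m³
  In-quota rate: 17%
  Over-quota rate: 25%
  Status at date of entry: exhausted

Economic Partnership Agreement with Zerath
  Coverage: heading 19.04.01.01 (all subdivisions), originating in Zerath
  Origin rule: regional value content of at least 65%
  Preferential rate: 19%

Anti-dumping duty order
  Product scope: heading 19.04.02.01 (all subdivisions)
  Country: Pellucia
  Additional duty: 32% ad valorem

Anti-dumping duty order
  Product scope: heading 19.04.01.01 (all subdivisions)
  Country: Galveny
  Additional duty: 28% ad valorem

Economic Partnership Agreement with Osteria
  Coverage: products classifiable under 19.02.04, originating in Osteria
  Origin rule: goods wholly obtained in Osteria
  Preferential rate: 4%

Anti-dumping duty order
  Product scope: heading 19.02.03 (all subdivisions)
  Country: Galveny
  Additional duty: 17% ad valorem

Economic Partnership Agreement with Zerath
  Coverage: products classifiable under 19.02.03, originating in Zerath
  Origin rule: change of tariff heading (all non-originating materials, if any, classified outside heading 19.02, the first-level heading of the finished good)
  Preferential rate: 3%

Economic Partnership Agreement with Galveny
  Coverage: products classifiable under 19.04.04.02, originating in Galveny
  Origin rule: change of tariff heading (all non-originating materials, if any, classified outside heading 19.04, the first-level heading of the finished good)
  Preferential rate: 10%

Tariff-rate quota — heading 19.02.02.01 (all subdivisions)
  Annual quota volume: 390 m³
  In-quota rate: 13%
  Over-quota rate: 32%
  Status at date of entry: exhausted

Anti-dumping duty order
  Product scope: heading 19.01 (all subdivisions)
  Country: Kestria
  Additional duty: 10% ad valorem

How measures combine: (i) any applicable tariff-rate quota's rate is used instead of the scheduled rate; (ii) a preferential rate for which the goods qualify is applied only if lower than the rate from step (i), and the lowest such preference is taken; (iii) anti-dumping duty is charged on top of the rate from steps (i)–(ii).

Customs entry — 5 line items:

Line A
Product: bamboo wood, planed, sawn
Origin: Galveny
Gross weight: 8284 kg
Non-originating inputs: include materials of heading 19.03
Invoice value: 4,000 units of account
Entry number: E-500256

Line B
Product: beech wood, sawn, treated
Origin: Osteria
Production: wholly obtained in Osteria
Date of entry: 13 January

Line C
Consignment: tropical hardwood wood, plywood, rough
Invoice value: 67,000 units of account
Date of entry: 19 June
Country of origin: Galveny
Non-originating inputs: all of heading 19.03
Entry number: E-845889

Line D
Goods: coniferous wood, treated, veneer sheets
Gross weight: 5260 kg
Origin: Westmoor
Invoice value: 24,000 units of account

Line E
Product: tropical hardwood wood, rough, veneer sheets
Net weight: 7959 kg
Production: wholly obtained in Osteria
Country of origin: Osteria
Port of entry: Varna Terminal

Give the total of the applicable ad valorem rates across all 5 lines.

108%

Line A: bamboo → 19.03; sawn → 19.03.03; planed → 19.03.03.02. Scheduled 20%. Galveny agreement on 19.04.04.02: 19.03.03.02 not covered. → 20%.
Line B: beech → 19.04; sawn → 19.04.01; treated → 19.04.01.03. Scheduled 11%. Osteria agreement on 19.02.04: 19.04.01.03 not covered. → 11%.
Line C: tropical hardwood → 19.02; plywood → 19.02.03; rough → 19.02.03.01. Scheduled 31%. Galveny agreement on 19.04.04.02: 19.02.03.01 not covered; anti-dumping (Galveny, 19.02.03): +17%; total 31% + 17% = 48%. → 48%.
Line D: coniferous → 19.01; veneer sheets → 19.01.01; treated → 19.01.01.01. Scheduled 33%. quota on 19.01 exhausted → over-quota 25%. → 25%.
Line E: tropical hardwood → 19.02; veneer sheets → 19.02.04; rough → 19.02.04.03. Scheduled 15%. Osteria agreement on 19.02.04: wholly obtained → 4% available; preferential 4%. → 4%.
Sum: 20% + 11% + 48% + 25% + 4% = 108%.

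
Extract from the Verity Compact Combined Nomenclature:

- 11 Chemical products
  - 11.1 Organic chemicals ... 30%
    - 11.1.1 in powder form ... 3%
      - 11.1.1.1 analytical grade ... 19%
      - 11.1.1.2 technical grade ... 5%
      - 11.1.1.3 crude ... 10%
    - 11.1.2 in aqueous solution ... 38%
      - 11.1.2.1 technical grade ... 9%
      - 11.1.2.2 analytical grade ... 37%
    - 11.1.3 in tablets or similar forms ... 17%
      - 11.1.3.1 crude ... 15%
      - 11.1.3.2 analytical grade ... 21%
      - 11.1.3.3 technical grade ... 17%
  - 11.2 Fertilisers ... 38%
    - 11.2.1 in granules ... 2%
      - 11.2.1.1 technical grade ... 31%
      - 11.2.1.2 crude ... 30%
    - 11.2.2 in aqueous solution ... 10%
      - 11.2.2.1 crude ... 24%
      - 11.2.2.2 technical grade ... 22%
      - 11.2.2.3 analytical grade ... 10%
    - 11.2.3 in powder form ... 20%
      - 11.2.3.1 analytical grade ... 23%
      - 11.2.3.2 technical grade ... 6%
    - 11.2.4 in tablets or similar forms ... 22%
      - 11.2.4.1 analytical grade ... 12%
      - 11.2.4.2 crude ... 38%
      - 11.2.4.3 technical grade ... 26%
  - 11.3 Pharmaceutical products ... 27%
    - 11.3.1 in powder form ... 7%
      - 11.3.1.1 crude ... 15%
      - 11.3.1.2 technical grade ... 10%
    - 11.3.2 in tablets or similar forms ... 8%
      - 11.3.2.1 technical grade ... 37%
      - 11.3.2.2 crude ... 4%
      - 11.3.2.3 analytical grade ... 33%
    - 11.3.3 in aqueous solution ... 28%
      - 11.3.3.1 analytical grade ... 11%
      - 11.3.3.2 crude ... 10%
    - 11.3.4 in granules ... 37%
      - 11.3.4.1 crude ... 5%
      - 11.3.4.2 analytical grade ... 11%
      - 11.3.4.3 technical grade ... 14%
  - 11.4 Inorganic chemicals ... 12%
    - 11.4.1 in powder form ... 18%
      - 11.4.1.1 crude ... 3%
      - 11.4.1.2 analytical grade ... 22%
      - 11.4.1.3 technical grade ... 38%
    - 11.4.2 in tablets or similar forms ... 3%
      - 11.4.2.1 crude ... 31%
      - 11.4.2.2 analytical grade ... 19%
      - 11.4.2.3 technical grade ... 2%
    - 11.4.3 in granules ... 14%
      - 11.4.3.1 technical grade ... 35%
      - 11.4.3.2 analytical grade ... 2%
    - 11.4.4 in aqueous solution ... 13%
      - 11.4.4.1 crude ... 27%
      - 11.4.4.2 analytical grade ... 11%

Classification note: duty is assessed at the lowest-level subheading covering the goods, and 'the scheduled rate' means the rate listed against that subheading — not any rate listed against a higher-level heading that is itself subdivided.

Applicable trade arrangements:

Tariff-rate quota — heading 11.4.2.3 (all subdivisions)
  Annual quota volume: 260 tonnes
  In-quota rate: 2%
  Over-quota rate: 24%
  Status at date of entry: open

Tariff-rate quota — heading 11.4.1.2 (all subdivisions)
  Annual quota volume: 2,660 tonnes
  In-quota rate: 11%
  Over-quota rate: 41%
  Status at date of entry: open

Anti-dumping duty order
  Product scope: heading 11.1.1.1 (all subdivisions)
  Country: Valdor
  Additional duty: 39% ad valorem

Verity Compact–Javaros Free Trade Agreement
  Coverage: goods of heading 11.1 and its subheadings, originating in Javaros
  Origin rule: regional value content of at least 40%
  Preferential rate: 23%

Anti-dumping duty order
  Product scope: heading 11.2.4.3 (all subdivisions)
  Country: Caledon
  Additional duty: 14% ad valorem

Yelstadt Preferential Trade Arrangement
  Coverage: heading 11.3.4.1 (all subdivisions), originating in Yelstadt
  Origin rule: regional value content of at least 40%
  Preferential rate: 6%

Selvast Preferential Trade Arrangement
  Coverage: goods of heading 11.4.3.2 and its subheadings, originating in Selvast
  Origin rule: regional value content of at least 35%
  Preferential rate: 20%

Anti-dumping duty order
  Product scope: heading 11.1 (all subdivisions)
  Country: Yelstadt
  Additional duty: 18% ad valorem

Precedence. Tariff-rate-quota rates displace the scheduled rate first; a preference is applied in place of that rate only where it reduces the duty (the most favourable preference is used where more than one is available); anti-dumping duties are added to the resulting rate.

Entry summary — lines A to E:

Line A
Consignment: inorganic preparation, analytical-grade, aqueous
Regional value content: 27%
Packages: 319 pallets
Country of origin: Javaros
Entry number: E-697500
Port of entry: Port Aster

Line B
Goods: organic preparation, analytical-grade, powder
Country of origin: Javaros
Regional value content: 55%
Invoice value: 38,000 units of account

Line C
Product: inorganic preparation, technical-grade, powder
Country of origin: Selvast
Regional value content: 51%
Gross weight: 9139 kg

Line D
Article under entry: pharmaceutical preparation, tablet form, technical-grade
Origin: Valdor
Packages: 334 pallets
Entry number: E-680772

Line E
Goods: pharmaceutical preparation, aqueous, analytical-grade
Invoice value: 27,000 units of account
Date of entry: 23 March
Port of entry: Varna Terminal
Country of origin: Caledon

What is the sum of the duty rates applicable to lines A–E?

116%

Line A: inorganic → 11.4; aqueous → 11.4.4; analytical-grade → 11.4.4.2. Scheduled 11%. Javaros agreement on 11.1: 11.4.4.2 not covered. → 11%.
Line B: organic → 11.1; powder → 11.1.1; analytical-grade → 11.1.1.1. Scheduled 19%. Javaros agreement on 11.1: RVC ≥ 40% → 23% available; preference 23% not lower than 19% → no reduction. → 19%.
Line C: inorganic → 11.4; powder → 11.4.1; technical-grade → 11.4.1.3. Scheduled 38%. Selvast agreement on 11.4.3.2: 11.4.1.3 not covered. → 38%.
Line D: pharmaceutical → 11.3; tablet form → 11.3.2; technical-grade → 11.3.2.1. Scheduled 37%. No special measure applies. → 37%.
Line E: pharmaceutical → 11.3; aqueous → 11.3.3; analytical-grade → 11.3.3.1. Scheduled 11%. No special measure applies. → 11%.
Sum: 11% + 19% + 38% + 37% + 11% = 116%.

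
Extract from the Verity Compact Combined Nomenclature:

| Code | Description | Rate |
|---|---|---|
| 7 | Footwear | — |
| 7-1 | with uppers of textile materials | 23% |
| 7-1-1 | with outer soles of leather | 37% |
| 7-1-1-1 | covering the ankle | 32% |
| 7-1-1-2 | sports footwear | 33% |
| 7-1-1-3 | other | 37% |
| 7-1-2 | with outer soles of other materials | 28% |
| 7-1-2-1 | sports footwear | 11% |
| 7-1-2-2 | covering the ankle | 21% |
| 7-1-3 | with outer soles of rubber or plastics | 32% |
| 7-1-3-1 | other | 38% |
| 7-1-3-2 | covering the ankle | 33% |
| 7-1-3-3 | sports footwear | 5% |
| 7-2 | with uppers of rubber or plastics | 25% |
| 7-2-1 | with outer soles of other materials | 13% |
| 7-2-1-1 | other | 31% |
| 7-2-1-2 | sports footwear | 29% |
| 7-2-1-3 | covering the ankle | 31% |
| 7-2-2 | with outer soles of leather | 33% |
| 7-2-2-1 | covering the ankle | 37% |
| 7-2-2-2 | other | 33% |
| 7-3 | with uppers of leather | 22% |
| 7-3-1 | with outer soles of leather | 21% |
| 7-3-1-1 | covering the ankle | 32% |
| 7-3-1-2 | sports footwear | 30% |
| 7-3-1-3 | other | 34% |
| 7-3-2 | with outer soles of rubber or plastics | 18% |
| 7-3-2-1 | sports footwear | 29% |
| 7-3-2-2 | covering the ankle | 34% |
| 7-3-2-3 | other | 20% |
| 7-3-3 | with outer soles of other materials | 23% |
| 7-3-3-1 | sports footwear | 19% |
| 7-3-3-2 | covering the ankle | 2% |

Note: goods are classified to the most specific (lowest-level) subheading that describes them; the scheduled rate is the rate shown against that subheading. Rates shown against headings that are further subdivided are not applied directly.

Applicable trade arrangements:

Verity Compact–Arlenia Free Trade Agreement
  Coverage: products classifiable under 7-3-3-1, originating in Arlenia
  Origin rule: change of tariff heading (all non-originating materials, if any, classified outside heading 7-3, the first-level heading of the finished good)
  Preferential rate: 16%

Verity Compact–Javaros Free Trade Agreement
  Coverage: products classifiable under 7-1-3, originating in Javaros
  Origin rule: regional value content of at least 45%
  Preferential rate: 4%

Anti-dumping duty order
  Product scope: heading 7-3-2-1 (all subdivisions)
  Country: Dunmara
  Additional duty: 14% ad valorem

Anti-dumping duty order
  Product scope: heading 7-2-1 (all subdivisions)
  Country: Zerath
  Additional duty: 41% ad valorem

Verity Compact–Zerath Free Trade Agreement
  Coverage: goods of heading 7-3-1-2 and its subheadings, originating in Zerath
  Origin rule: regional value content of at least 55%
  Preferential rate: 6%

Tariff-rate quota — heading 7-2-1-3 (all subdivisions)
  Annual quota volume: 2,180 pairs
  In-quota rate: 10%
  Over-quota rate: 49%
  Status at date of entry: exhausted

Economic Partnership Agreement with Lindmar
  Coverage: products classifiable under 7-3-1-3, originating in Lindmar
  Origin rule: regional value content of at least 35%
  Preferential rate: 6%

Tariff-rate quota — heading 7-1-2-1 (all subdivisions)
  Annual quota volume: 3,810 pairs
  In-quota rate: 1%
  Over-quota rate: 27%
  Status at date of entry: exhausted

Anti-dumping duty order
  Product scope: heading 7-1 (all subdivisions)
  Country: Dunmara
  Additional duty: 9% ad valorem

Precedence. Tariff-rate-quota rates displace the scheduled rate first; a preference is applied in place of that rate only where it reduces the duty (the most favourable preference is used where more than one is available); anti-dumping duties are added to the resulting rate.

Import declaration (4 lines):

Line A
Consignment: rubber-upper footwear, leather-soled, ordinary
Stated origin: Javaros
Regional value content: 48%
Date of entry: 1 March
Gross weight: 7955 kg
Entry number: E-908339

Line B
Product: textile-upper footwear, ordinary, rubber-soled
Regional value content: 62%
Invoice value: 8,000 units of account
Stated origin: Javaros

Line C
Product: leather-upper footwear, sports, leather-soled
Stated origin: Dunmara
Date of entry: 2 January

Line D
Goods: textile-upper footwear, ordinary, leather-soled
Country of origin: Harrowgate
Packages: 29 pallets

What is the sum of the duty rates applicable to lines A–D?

Line A: rubber-upper → 7-2; leather-soled → 7-2-2; ordinary → 7-2-2-2. Scheduled 33%. Javaros agreement on 7-1-3: 7-2-2-2 not covered. → 33%.
Line B: textile-upper → 7-1; rubber-soled → 7-1-3; ordinary → 7-1-3-1. Scheduled 38%. Javaros agreement on 7-1-3: RVC ≥ 45% → 4% available; preferential 4%. → 4%.
Line C: leather-upper → 7-3; leather-soled → 7-3-1; sports → 7-3-1-2. Scheduled 30%. No special measure applies. → 30%.
Line D: textile-upper → 7-1; leather-soled → 7-1-1; ordinary → 7-1-1-3. Scheduled 37%. No special measure applies. → 37%.
Sum: 33% + 4% + 30% + 37% = 104%.

104%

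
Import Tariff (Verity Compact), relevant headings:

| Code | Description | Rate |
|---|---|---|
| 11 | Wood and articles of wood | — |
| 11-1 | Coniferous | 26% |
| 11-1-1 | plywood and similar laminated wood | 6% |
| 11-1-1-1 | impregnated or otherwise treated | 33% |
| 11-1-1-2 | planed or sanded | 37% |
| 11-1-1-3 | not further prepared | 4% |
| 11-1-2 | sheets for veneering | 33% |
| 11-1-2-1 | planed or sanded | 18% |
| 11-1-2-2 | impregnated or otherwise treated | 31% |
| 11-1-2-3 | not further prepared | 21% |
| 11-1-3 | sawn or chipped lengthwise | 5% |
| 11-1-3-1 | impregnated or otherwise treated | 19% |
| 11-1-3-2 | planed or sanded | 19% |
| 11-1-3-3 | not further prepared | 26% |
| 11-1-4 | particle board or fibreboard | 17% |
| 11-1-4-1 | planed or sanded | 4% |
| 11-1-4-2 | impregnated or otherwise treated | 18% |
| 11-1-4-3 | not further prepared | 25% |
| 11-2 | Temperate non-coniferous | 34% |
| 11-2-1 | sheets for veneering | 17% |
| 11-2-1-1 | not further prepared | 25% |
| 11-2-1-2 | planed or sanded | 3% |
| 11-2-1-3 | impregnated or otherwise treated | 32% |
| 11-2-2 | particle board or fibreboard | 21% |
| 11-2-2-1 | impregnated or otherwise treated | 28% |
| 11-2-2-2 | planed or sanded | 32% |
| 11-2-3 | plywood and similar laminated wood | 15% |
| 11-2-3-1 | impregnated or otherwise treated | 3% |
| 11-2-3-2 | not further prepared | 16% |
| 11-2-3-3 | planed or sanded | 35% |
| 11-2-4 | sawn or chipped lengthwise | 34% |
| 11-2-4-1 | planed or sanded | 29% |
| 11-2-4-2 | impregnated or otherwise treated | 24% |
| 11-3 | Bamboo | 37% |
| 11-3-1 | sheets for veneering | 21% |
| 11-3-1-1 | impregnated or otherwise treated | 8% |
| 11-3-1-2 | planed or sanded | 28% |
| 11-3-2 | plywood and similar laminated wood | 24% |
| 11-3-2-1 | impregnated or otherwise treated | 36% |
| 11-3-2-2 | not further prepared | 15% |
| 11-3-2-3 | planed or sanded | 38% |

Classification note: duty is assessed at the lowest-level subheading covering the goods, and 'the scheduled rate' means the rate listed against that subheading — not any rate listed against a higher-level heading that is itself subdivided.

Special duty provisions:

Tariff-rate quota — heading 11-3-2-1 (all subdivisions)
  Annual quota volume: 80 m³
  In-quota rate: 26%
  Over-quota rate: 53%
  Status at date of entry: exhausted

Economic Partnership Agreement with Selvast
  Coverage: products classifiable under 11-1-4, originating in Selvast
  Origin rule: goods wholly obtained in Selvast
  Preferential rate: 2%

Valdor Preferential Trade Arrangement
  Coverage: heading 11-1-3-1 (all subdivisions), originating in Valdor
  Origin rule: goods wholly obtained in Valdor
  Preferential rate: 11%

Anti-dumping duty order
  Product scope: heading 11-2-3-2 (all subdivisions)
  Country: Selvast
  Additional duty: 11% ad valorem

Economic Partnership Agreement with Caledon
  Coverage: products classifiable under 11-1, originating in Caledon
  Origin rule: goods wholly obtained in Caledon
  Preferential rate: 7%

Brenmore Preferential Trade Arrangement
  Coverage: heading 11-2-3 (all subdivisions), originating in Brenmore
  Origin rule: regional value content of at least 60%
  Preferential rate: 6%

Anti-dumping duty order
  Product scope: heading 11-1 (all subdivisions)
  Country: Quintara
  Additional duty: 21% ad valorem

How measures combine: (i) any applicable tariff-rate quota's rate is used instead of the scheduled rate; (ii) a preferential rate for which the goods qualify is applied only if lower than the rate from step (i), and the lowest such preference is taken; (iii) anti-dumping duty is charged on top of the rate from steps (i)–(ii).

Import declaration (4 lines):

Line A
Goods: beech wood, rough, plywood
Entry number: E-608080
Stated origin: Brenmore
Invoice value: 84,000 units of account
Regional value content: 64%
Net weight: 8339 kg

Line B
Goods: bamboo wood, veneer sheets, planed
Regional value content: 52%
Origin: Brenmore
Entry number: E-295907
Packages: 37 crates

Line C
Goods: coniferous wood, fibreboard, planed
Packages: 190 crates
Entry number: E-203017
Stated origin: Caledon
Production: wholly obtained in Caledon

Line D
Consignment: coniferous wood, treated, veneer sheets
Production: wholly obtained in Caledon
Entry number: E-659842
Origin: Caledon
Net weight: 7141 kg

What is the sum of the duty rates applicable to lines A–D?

Line A: beech → 11-2; plywood → 11-2-3; rough → 11-2-3-2. Scheduled 16%. Brenmore agreement on 11-2-3: RVC ≥ 60% → 6% available; preferential 6%. → 6%.
Line B: bamboo → 11-3; veneer sheets → 11-3-1; planed → 11-3-1-2. Scheduled 28%. Brenmore agreement on 11-2-3: 11-3-1-2 not covered. → 28%.
Line C: coniferous → 11-1; fibreboard → 11-1-4; planed → 11-1-4-1. Scheduled 4%. Caledon agreement on 11-1: wholly obtained → 7% available; preference 7% not lower than 4% → no reduction. → 4%.
Line D: coniferous → 11-1; veneer sheets → 11-1-2; treated → 11-1-2-2. Scheduled 31%. Caledon agreement on 11-1: wholly obtained → 7% available; preferential 7%. → 7%.
Sum: 6% + 28% + 4% + 7% = 45%.

45%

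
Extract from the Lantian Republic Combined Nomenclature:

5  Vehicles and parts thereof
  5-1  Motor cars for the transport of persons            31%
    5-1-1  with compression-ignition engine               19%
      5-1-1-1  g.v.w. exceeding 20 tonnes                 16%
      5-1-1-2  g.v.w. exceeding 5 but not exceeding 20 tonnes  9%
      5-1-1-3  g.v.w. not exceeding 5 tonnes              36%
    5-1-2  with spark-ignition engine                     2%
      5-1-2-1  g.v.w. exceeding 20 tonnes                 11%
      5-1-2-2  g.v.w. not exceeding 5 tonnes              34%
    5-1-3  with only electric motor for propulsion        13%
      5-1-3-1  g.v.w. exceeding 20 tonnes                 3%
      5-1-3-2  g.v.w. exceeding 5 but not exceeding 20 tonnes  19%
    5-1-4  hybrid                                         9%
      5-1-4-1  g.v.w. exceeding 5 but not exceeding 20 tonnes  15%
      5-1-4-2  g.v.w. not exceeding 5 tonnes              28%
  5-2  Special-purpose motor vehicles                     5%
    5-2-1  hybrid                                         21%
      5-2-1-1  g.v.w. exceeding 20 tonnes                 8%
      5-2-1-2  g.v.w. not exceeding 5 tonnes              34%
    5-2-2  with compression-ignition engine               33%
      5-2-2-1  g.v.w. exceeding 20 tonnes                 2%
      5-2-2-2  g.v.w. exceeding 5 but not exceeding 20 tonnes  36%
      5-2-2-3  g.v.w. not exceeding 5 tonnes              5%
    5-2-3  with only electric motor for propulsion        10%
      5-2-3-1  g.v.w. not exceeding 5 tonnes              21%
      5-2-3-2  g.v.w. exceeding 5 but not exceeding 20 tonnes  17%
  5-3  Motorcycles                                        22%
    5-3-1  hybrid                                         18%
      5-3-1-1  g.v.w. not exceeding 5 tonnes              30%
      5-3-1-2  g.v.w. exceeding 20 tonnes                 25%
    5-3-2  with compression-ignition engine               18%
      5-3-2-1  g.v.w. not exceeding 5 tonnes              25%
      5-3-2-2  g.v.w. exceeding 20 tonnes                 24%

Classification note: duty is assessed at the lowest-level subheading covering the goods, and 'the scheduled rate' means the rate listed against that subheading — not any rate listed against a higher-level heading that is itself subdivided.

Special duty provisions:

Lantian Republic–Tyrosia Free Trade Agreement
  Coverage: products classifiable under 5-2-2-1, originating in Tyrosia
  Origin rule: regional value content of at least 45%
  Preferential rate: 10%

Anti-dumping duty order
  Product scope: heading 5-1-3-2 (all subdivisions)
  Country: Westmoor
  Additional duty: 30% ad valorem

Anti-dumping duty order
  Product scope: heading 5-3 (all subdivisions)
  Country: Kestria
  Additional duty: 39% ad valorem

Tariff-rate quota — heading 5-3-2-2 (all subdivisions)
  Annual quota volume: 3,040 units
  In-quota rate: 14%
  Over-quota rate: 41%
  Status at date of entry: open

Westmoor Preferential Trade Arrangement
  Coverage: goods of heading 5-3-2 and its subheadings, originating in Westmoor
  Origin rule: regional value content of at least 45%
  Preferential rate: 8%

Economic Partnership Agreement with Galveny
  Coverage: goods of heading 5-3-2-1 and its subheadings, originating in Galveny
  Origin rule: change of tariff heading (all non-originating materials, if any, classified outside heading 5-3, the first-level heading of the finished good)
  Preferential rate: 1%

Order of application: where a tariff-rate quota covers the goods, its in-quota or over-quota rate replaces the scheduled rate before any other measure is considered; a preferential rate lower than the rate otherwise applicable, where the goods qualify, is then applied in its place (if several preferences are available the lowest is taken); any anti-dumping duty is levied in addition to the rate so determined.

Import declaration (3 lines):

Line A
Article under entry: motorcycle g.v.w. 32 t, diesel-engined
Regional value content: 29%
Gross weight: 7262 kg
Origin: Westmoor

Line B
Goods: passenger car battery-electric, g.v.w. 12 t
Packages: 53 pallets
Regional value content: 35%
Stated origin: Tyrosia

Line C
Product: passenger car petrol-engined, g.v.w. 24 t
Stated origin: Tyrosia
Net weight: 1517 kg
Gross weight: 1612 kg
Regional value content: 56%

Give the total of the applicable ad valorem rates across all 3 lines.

44%

Line A: motorcycle → 5-3; diesel-engined → 5-3-2; g.v.w. 32 t → 5-3-2-2. Scheduled 24%. quota on 5-3-2-2 open → in-quota 14%; Westmoor agreement on 5-3-2: RVC < 45%. → 14%.
Line B: passenger car → 5-1; battery-electric → 5-1-3; g.v.w. 12 t → 5-1-3-2. Scheduled 19%. Tyrosia agreement on 5-2-2-1: 5-1-3-2 not covered. → 19%.
Line C: passenger car → 5-1; petrol-engined → 5-1-2; g.v.w. 24 t → 5-1-2-1. Scheduled 11%. Tyrosia agreement on 5-2-2-1: 5-1-2-1 not covered. → 11%.
Sum: 14% + 19% + 11% = 44%.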